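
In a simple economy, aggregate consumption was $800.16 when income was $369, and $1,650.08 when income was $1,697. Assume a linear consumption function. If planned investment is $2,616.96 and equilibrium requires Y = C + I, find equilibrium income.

Y = 8836

MPC = (1650.08 − 800.16)/(1697 − 369) = 849.92/1328 = 0.64
a = 800.16 − 0.64(369) = 564
Equilibrium: Y = 564 + 0.64Y + 2616.96
0.36Y = 3180.96, so Y = 3180.96/0.36 = 8836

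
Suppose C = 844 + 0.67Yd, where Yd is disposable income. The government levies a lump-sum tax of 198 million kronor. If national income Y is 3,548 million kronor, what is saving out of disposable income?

S = 261.5

Yd = Y − T = 3548 − 198 = 3350
C = 844 + 0.67(3350) = 844 + 2244.5 = 3088.5
S = Yd − C = 3350 − 3088.5 = 261.5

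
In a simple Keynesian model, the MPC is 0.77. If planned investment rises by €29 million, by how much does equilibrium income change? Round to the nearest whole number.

ΔY ≈ 126

The multiplier is 1/(1 − MPC) = 1/0.23.
ΔY = 29/0.23 = 126.09 ≈ 126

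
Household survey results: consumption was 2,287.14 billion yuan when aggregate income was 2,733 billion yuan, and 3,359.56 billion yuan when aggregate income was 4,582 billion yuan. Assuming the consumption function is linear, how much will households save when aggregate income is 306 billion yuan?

MPC = (3359.56 − 2287.14)/(4582 − 2733) = 1072.42/1849 = 0.58
a = 2287.14 − 0.58(2733) = 2287.14 − 1585.14 = 702
C = 702 + 0.58(306) = 879.48
S = 306 − 879.48 = -573.48

S = -573.48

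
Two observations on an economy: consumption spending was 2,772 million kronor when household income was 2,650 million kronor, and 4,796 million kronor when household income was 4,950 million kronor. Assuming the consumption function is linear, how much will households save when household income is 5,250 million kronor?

S = 190

MPC = (4796 − 2772)/(4950 − 2650) = 2024/2300 = 0.88
a = 2772 − 0.88(2650) = 2772 − 2332 = 440
C = 440 + 0.88(5250) = 5060
S = 5250 − 5060 = 190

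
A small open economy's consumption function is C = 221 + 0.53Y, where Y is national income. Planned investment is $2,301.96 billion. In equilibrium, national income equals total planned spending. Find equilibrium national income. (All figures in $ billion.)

Y = 5368

Y = C + I = 221 + 0.53Y + 2301.96
Y − 0.53Y = 2522.96
0.47Y = 2522.96, so Y = 2522.96/0.47 = 5368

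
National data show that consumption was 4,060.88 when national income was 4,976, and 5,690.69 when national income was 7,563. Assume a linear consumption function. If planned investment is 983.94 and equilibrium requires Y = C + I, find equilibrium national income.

Y = 5162

MPC = (5690.69 − 4060.88)/(7563 − 4976) = 1629.81/2587 = 0.63
a = 4060.88 − 0.63(4976) = 926
Equilibrium: Y = 926 + 0.63Y + 983.94
0.37Y = 1909.94, so Y = 1909.94/0.37 = 5162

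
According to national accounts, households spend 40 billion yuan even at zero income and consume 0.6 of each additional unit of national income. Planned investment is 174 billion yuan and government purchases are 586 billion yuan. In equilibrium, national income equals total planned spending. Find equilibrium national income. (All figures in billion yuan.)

Y = C + I + G = 40 + 0.6Y + 174 + 586
Y − 0.6Y = 800
0.4Y = 800, so Y = 800/0.4 = 2000

Y = 2000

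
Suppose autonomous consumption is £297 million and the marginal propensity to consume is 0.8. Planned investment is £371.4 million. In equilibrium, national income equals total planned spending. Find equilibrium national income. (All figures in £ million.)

Y = 3342

Y = C + I = 297 + 0.8Y + 371.4
Y − 0.8Y = 668.4
0.2Y = 668.4, so Y = 668.4/0.2 = 3342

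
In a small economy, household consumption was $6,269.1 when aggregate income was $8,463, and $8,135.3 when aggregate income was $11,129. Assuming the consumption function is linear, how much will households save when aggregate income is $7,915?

S = 2029.5

MPC = (8135.3 − 6269.1)/(11129 − 8463) = 1866.2/2666 = 0.7
a = 6269.1 − 0.7(8463) = 6269.1 − 5924.1 = 345
C = 345 + 0.7(7915) = 5885.5
S = 7915 − 5885.5 = 2029.5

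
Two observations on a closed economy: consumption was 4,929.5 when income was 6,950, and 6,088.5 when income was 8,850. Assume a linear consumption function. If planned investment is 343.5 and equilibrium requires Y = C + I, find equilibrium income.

MPC = (6088.5 − 4929.5)/(8850 − 6950) = 1159/1900 = 0.61
a = 4929.5 − 0.61(6950) = 690
Equilibrium: Y = 690 + 0.61Y + 343.5
0.39Y = 1033.5, so Y = 1033.5/0.39 = 2650

Y = 2650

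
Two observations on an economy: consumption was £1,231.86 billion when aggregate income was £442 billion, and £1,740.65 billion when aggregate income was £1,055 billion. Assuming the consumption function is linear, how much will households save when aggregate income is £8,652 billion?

S = 605.84

MPC = (1740.65 − 1231.86)/(1055 − 442) = 508.79/613 = 0.83
a = 1231.86 − 0.83(442) = 1231.86 − 366.86 = 865
C = 865 + 0.83(8652) = 8046.16
S = 8652 − 8046.16 = 605.84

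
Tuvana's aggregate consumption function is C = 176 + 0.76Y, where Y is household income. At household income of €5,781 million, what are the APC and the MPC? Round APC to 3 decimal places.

APC = 0.790; MPC = 0.76

MPC = 0.76 (the slope of the consumption function)
C = 176 + 0.76(5781) = 4569.56, so APC = 4569.56/5781 = 0.790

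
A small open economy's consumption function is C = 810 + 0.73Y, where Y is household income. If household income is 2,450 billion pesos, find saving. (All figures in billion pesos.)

S = -148.5

C = 810 + 0.73(2450) = 810 + 1788.5 = 2598.5
S = Y − C = 2450 − 2598.5 = -148.5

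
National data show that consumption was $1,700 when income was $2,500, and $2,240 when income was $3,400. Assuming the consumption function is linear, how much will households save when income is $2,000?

S = 600

MPC = (2240 − 1700)/(3400 − 2500) = 540/900 = 0.6
a = 1700 − 0.6(2500) = 1700 − 1500 = 200
C = 200 + 0.6(2000) = 1400
S = 2000 − 1400 = 600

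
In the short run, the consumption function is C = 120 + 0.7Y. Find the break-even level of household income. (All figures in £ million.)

At break-even, C = Y: 120 + 0.7Y = Y
0.3Y = 120, so Y = 120/0.3 = 400

Y = 400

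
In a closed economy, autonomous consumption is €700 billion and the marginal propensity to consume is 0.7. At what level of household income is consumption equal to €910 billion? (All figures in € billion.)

Y = 300

700 + 0.7Y = 910
0.7Y = 210, so Y = 210/0.7 = 300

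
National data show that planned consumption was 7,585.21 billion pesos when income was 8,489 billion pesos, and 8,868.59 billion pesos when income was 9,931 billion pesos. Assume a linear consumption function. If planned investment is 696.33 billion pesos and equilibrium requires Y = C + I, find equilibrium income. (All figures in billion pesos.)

Y = 6603

MPC = (8868.59 − 7585.21)/(9931 − 8489) = 1283.38/1442 = 0.89
a = 7585.21 − 0.89(8489) = 30
Equilibrium: Y = 30 + 0.89Y + 696.33
0.11Y = 726.33, so Y = 726.33/0.11 = 6603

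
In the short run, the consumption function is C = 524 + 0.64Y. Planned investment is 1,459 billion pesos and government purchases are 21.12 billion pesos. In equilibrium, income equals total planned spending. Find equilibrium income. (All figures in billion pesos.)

Y = 5567

Y = C + I + G = 524 + 0.64Y + 1459 + 21.12
Y − 0.64Y = 2004.12
0.36Y = 2004.12, so Y = 2004.12/0.36 = 5567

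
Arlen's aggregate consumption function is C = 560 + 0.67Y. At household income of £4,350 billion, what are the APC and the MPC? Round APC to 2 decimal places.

APC = 0.80; MPC = 0.67

MPC = 0.67 (the slope of the consumption function)
C = 560 + 0.67(4350) = 3474.5, so APC = 3474.5/4350 = 0.80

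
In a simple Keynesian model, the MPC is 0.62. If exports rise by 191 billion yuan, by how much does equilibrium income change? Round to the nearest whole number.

The multiplier is 1/(1 − MPC) = 1/0.38.
ΔY = 191/0.38 = 502.63 ≈ 503

ΔY ≈ 503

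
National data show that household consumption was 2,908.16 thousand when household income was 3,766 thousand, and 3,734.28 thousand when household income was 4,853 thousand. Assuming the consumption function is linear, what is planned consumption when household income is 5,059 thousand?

MPC = (3734.28 − 2908.16)/(4853 − 3766) = 826.12/1087 = 0.76
a = 2908.16 − 0.76(3766) = 2908.16 − 2862.16 = 46
C = 46 + 0.76(5059) = 46 + 3844.84 = 3890.84

C = 3890.84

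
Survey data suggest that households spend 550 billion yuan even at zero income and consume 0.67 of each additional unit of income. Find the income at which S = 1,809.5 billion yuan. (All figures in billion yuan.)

S = Y − C = -550 + 0.33Y
-550 + 0.33Y = 1809.5, so 0.33Y = 2359.5 and Y = 7150

Y = 7150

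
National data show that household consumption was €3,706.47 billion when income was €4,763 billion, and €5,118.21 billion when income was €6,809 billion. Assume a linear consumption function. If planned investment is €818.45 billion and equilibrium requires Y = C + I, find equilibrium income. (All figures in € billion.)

Y = 3995

MPC = (5118.21 − 3706.47)/(6809 − 4763) = 1411.74/2046 = 0.69
a = 3706.47 − 0.69(4763) = 420
Equilibrium: Y = 420 + 0.69Y + 818.45
0.31Y = 1238.45, so Y = 1238.45/0.31 = 3995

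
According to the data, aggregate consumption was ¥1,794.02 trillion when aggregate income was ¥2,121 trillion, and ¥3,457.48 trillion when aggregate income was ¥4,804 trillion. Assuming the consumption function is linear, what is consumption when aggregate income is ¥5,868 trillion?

C = 4117.16

MPC = (3457.48 − 1794.02)/(4804 − 2121) = 1663.46/2683 = 0.62
a = 1794.02 − 0.62(2121) = 1794.02 − 1315.02 = 479
C = 479 + 0.62(5868) = 479 + 3638.16 = 4117.16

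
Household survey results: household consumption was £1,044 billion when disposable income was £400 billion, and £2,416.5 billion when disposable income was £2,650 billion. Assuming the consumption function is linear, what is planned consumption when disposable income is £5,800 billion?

C = 4338

MPC = (2416.5 − 1044)/(2650 − 400) = 1372.5/2250 = 0.61
a = 1044 − 0.61(400) = 1044 − 244 = 800
C = 800 + 0.61(5800) = 800 + 3538 = 4338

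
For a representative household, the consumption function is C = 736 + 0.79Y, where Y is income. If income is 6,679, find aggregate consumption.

C = 736 + 0.79(6679) = 736 + 5276.41 = 6012.41

C = 6012.41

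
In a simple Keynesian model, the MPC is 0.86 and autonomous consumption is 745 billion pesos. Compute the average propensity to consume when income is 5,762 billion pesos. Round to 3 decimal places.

APC = 0.989

C = 745 + 0.86(5762) = 5700.32
APC = C/Y = 5700.32/5762 = 0.989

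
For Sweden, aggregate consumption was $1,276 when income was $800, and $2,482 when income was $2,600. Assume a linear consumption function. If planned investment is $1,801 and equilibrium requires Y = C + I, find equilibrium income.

Y = 7700

MPC = (2482 − 1276)/(2600 − 800) = 1206/1800 = 0.67
a = 1276 − 0.67(800) = 740
Equilibrium: Y = 740 + 0.67Y + 1801
0.33Y = 2541, so Y = 2541/0.33 = 7700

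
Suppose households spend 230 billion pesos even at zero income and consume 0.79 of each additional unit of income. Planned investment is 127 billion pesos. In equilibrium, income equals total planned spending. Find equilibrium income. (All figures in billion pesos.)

Y = 1700

Y = C + I = 230 + 0.79Y + 127
Y − 0.79Y = 357
0.21Y = 357, so Y = 357/0.21 = 1700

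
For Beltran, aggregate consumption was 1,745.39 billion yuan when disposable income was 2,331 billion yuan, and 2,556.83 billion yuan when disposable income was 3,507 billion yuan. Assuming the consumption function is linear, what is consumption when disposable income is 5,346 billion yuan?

C = 3825.74

MPC = (2556.83 − 1745.39)/(3507 − 2331) = 811.44/1176 = 0.69
a = 1745.39 − 0.69(2331) = 1745.39 − 1608.39 = 137
C = 137 + 0.69(5346) = 137 + 3688.74 = 3825.74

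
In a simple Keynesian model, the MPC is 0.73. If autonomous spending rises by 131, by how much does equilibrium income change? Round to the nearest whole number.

The multiplier is 1/(1 − MPC) = 1/0.27.
ΔY = 131/0.27 = 485.19 ≈ 485

ΔY ≈ 485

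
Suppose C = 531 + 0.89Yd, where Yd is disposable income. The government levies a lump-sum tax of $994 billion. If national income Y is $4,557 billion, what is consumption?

C = 3702.07

Yd = Y − T = 4557 − 994 = 3563
C = 531 + 0.89(3563) = 531 + 3171.07 = 3702.07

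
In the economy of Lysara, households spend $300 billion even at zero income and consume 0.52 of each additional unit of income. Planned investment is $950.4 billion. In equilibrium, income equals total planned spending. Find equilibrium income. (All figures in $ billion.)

Y = 2605

Y = C + I = 300 + 0.52Y + 950.4
Y − 0.52Y = 1250.4
0.48Y = 1250.4, so Y = 1250.4/0.48 = 2605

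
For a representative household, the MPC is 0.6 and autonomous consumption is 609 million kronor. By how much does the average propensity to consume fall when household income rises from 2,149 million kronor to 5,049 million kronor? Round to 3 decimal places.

ΔAPC = 0.163

At Y = 2149: C = 609 + 0.6(2149) = 1898.4, APC = 1898.4/2149 = 0.8834
At Y = 5049: C = 3638.4, APC = 3638.4/5049 = 0.7206
Fall in APC = 0.8834 − 0.7206 = 0.1628 ≈ 0.163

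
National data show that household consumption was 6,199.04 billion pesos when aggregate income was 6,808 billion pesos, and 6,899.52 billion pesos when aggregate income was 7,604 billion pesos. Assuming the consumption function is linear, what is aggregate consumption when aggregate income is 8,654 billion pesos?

MPC = (6899.52 − 6199.04)/(7604 − 6808) = 700.48/796 = 0.88
a = 6199.04 − 0.88(6808) = 6199.04 − 5991.04 = 208
C = 208 + 0.88(8654) = 208 + 7615.52 = 7823.52

C = 7823.52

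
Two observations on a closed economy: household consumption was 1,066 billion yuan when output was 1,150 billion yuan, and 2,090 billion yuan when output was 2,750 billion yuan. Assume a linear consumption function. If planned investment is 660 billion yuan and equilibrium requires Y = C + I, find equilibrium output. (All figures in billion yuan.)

MPC = (2090 − 1066)/(2750 − 1150) = 1024/1600 = 0.64
a = 1066 − 0.64(1150) = 330
Equilibrium: Y = 330 + 0.64Y + 660
0.36Y = 990, so Y = 990/0.36 = 2750

Y = 2750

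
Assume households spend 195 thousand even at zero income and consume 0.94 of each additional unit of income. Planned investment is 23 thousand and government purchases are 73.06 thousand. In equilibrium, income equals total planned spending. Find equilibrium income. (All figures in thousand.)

Y = C + I + G = 195 + 0.94Y + 23 + 73.06
Y − 0.94Y = 291.06
0.06Y = 291.06, so Y = 291.06/0.06 = 4851

Y = 4851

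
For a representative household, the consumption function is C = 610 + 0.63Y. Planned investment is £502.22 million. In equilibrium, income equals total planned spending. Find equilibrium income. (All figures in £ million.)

Y = 3006

Y = C + I = 610 + 0.63Y + 502.22
Y − 0.63Y = 1112.22
0.37Y = 1112.22, so Y = 1112.22/0.37 = 3006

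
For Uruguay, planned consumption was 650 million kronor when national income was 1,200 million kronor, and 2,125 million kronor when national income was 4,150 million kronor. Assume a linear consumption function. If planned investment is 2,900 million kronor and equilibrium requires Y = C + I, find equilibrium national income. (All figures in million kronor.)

Y = 5900

MPC = (2125 − 650)/(4150 − 1200) = 1475/2950 = 0.5
a = 650 − 0.5(1200) = 50
Equilibrium: Y = 50 + 0.5Y + 2900
0.5Y = 2950, so Y = 2950/0.5 = 5900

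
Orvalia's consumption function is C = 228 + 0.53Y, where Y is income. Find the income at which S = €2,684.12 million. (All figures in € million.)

S = Y − C = -228 + 0.47Y
-228 + 0.47Y = 2684.12, so 0.47Y = 2912.12 and Y = 6196

Y = 6196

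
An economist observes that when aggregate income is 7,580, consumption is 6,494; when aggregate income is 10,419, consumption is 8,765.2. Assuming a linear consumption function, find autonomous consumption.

MPC = ΔC/ΔY = (8765.2 − 6494)/(10419 − 7580) = 2271.2/2839 = 0.8
a = C − MPC·Y = 6494 − 0.8(7580) = 6494 − 6064 = 430

a = 430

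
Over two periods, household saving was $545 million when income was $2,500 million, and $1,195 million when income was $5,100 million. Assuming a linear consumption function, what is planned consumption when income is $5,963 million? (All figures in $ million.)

C = 4552.25

MPS = ΔS/ΔY = (1195 − 545)/(5100 − 2500) = 650/2600 = 0.25
MPC = 1 − MPS = 0.75
Autonomous saving = 545 − 0.25(2500) = -80, so a = 80
C = 80 + 0.75(5963) = 80 + 4472.25 = 4552.25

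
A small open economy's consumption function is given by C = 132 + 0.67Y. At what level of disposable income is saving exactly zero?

Y = 400

At break-even, C = Y: 132 + 0.67Y = Y
0.33Y = 132, so Y = 132/0.33 = 400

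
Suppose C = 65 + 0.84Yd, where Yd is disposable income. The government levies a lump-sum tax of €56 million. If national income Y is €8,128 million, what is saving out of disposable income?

S = 1226.52

Yd = Y − T = 8128 − 56 = 8072
C = 65 + 0.84(8072) = 65 + 6780.48 = 6845.48
S = Yd − C = 8072 − 6845.48 = 1226.52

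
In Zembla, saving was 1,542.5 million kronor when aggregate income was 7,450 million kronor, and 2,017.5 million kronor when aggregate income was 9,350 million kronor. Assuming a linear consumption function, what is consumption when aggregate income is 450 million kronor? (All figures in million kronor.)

C = 657.5

MPS = ΔS/ΔY = (2017.5 − 1542.5)/(9350 − 7450) = 475/1900 = 0.25
MPC = 1 − MPS = 0.75
Autonomous saving = 1542.5 − 0.25(7450) = -320, so a = 320
C = 320 + 0.75(450) = 320 + 337.5 = 657.5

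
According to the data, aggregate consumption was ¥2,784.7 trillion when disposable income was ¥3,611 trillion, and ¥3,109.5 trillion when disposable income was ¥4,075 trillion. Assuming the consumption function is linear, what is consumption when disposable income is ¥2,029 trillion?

C = 1677.3

MPC = (3109.5 − 2784.7)/(4075 − 3611) = 324.8/464 = 0.7
a = 2784.7 − 0.7(3611) = 2784.7 − 2527.7 = 257
C = 257 + 0.7(2029) = 257 + 1420.3 = 1677.3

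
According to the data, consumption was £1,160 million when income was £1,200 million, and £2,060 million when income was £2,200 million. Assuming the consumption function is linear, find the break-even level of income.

Y = 800

MPC = (2060 − 1160)/(2200 − 1200) = 900/1000 = 0.9
a = 1160 − 0.9(1200) = 1160 − 1080 = 80
Break-even: Y = a/(1−MPC) = 80/0.1 = 800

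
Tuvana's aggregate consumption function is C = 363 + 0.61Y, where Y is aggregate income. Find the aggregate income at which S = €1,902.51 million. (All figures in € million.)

Y = 5809

S = Y − C = -363 + 0.39Y
-363 + 0.39Y = 1902.51, so 0.39Y = 2265.51 and Y = 5809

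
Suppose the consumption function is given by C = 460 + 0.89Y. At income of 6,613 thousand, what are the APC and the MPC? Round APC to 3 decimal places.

MPC = 0.89 (the slope of the consumption function)
C = 460 + 0.89(6613) = 6345.57, so APC = 6345.57/6613 = 0.960

APC = 0.960; MPC = 0.89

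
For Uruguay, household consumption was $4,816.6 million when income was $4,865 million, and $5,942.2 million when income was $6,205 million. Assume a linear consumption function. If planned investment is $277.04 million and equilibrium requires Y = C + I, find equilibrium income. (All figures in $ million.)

MPC = (5942.2 − 4816.6)/(6205 − 4865) = 1125.6/1340 = 0.84
a = 4816.6 − 0.84(4865) = 730
Equilibrium: Y = 730 + 0.84Y + 277.04
0.16Y = 1007.04, so Y = 1007.04/0.16 = 6294

Y = 6294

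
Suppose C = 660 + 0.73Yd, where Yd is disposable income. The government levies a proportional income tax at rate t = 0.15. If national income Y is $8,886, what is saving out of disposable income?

Yd = (1 − 0.15)(8886) = 0.85(8886) = 7553.1
C = 660 + 0.73(7553.1) = 660 + 5513.763 = 6173.763
S = Yd − C = 7553.1 − 6173.763 = 1379.337

S = 1379.337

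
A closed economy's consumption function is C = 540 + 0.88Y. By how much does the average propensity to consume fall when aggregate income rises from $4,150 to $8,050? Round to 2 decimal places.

ΔAPC = 0.06

At Y = 4150: C = 540 + 0.88(4150) = 4192, APC = 4192/4150 = 1.010
At Y = 8050: C = 7624, APC = 7624/8050 = 0.947
Fall in APC = 1.010 − 0.947 = 0.063 ≈ 0.06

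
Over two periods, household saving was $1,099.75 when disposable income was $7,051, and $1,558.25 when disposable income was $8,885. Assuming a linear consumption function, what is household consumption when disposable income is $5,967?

MPS = ΔS/ΔY = (1558.25 − 1099.75)/(8885 − 7051) = 458.5/1834 = 0.25
MPC = 1 − MPS = 0.75
Autonomous saving = 1099.75 − 0.25(7051) = -663, so a = 663
C = 663 + 0.75(5967) = 663 + 4475.25 = 5138.25

C = 5138.25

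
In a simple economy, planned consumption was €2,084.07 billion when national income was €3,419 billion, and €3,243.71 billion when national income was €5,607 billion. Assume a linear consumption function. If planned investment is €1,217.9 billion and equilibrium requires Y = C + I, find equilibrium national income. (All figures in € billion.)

Y = 3170

MPC = (3243.71 − 2084.07)/(5607 − 3419) = 1159.64/2188 = 0.53
a = 2084.07 − 0.53(3419) = 272
Equilibrium: Y = 272 + 0.53Y + 1217.9
0.47Y = 1489.9, so Y = 1489.9/0.47 = 3170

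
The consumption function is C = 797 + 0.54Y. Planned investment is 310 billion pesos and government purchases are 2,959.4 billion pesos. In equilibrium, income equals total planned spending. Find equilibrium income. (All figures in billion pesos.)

Y = 8840

Y = C + I + G = 797 + 0.54Y + 310 + 2959.4
Y − 0.54Y = 4066.4
0.46Y = 4066.4, so Y = 4066.4/0.46 = 8840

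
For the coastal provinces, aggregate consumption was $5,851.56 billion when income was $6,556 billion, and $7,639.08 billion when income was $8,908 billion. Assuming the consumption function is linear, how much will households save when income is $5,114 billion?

MPC = (7639.08 − 5851.56)/(8908 − 6556) = 1787.52/2352 = 0.76
a = 5851.56 − 0.76(6556) = 5851.56 − 4982.56 = 869
C = 869 + 0.76(5114) = 4755.64
S = 5114 − 4755.64 = 358.36

S = 358.36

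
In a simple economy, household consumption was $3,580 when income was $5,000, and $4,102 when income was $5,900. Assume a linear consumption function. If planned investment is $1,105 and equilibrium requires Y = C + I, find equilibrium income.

MPC = (4102 − 3580)/(5900 − 5000) = 522/900 = 0.58
a = 3580 − 0.58(5000) = 680
Equilibrium: Y = 680 + 0.58Y + 1105
0.42Y = 1785, so Y = 1785/0.42 = 4250

Y = 4250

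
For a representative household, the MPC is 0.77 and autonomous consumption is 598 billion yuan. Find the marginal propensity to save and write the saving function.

MPS = 0.23; S = -598 + 0.23Y

MPS = 1 − MPC = 1 − 0.77 = 0.23
S = Y − C = -598 + 0.23Y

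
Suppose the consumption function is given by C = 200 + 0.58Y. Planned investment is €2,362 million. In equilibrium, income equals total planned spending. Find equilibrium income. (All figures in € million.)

Y = 6100

Y = C + I = 200 + 0.58Y + 2362
Y − 0.58Y = 2562
0.42Y = 2562, so Y = 2562/0.42 = 6100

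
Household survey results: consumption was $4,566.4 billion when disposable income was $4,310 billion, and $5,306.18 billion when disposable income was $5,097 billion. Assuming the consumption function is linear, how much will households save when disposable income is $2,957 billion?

MPC = (5306.18 − 4566.4)/(5097 − 4310) = 739.78/787 = 0.94
a = 4566.4 − 0.94(4310) = 4566.4 − 4051.4 = 515
C = 515 + 0.94(2957) = 3294.58
S = 2957 − 3294.58 = -337.58

S = -337.58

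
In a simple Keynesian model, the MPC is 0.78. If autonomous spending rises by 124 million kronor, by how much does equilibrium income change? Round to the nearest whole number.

ΔY ≈ 564

The multiplier is 1/(1 − MPC) = 1/0.22.
ΔY = 124/0.22 = 563.64 ≈ 564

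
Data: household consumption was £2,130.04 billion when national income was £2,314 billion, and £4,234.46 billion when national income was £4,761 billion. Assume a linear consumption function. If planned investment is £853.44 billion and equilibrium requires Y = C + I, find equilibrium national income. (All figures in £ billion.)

MPC = (4234.46 − 2130.04)/(4761 − 2314) = 2104.42/2447 = 0.86
a = 2130.04 − 0.86(2314) = 140
Equilibrium: Y = 140 + 0.86Y + 853.44
0.14Y = 993.44, so Y = 993.44/0.14 = 7096

Y = 7096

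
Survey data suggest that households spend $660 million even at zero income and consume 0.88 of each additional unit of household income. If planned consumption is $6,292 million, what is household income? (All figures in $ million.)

660 + 0.88Y = 6292
0.88Y = 5632, so Y = 5632/0.88 = 6400

Y = 6400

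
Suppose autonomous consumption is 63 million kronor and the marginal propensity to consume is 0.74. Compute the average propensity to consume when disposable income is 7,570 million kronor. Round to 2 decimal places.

APC = 0.75

C = 63 + 0.74(7570) = 5664.8
APC = C/Y = 5664.8/7570 = 0.75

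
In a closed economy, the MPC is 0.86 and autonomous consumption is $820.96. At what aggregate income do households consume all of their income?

At break-even, C = Y: 820.96 + 0.86Y = Y
0.14Y = 820.96, so Y = 820.96/0.14 = 5864

Y = 5864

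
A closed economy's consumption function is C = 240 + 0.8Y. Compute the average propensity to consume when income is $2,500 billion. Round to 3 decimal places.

APC = 0.896

C = 240 + 0.8(2500) = 2240
APC = C/Y = 2240/2500 = 0.896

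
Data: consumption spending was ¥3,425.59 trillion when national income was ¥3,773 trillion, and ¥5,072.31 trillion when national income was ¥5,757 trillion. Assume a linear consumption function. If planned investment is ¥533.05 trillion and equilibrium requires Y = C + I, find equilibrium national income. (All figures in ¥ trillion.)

MPC = (5072.31 − 3425.59)/(5757 − 3773) = 1646.72/1984 = 0.83
a = 3425.59 − 0.83(3773) = 294
Equilibrium: Y = 294 + 0.83Y + 533.05
0.17Y = 827.05, so Y = 827.05/0.17 = 4865

Y = 4865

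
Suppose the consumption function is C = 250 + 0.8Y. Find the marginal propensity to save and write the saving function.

MPS = 1 − MPC = 1 − 0.8 = 0.2
S = Y − C = -250 + 0.2Y

MPS = 0.2; S = -250 + 0.2Y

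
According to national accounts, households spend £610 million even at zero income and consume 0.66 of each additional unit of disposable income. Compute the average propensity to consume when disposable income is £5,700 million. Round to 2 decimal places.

APC = 0.77

C = 610 + 0.66(5700) = 4372
APC = C/Y = 4372/5700 = 0.77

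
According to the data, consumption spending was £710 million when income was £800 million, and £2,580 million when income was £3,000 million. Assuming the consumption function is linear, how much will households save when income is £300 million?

S = 15

MPC = (2580 − 710)/(3000 − 800) = 1870/2200 = 0.85
a = 710 − 0.85(800) = 710 − 680 = 30
C = 30 + 0.85(300) = 285
S = 300 − 285 = 15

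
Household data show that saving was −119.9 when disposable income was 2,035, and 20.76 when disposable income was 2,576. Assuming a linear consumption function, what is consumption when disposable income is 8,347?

MPS = ΔS/ΔY = (20.76 − (-119.9))/(2576 − 2035) = 140.66/541 = 0.26
MPC = 1 − MPS = 0.74
Autonomous saving = -119.9 − 0.26(2035) = -649, so a = 649
C = 649 + 0.74(8347) = 649 + 6176.78 = 6825.78

C = 6825.78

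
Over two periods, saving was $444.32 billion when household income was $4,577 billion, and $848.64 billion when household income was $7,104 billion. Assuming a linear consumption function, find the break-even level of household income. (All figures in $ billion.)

MPS = ΔS/ΔY = (848.64 − 444.32)/(7104 − 4577) = 404.32/2527 = 0.16
MPC = 1 − MPS = 0.84
From S(4577) = 444.32: −a + 0.16(4577) = 444.32, so a = 732.32 − 444.32 = 288
Break-even (S = 0): Y = a/MPS = 288/0.16 = 1800

Y = 1800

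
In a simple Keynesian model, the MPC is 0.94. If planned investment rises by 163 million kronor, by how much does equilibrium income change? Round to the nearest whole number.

The multiplier is 1/(1 − MPC) = 1/0.06.
ΔY = 163/0.06 = 2716.67 ≈ 2717

ΔY ≈ 2717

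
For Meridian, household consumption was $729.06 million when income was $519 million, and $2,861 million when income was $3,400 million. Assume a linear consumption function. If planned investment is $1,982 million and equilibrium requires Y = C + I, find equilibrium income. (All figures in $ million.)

Y = 8950

MPC = (2861 − 729.06)/(3400 − 519) = 2131.94/2881 = 0.74
a = 729.06 − 0.74(519) = 345
Equilibrium: Y = 345 + 0.74Y + 1982
0.26Y = 2327, so Y = 2327/0.26 = 8950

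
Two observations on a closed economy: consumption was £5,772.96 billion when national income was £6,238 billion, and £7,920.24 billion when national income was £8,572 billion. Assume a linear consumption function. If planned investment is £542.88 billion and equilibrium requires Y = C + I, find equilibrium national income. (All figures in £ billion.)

MPC = (7920.24 − 5772.96)/(8572 − 6238) = 2147.28/2334 = 0.92
a = 5772.96 − 0.92(6238) = 34
Equilibrium: Y = 34 + 0.92Y + 542.88
0.08Y = 576.88, so Y = 576.88/0.08 = 7211

Y = 7211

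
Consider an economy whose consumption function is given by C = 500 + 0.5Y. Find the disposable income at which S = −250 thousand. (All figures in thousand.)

S = Y − C = -500 + 0.5Y
-500 + 0.5Y = -250, so 0.5Y = 250 and Y = 500

Y = 500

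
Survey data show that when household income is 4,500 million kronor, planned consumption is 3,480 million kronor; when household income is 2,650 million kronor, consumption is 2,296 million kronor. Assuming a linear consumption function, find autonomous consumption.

MPC = ΔC/ΔY = (3480 − 2296)/(4500 − 2650) = 1184/1850 = 0.64
a = C − MPC·Y = 2296 − 0.64(2650) = 2296 − 1696 = 600

a = 600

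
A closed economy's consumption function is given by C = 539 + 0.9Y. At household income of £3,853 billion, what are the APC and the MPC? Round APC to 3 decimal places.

APC = 1.040; MPC = 0.9

MPC = 0.9 (the slope of the consumption function)
C = 539 + 0.9(3853) = 4006.7, so APC = 4006.7/3853 = 1.040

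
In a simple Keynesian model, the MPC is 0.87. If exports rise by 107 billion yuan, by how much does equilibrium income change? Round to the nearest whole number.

The multiplier is 1/(1 − MPC) = 1/0.13.
ΔY = 107/0.13 = 823.08 ≈ 823

ΔY ≈ 823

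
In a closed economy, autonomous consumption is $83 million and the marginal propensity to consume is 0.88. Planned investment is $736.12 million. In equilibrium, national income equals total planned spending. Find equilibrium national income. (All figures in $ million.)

Y = C + I = 83 + 0.88Y + 736.12
Y − 0.88Y = 819.12
0.12Y = 819.12, so Y = 819.12/0.12 = 6826

Y = 6826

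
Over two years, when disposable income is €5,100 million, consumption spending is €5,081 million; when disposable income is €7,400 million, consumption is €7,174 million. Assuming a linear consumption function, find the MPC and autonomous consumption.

MPC = 0.91; a = 440

MPC = ΔC/ΔY = (7174 − 5081)/(7400 − 5100) = 2093/2300 = 0.91
a = C − MPC·Y = 5081 − 0.91(5100) = 5081 − 4641 = 440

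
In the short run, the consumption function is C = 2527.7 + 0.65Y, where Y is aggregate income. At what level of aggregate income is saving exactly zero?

Y = 7222

At break-even, C = Y: 2527.7 + 0.65Y = Y
0.35Y = 2527.7, so Y = 2527.7/0.35 = 7222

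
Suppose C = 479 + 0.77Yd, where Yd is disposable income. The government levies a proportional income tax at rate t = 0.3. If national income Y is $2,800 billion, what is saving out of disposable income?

S = -28.2

Yd = (1 − 0.3)(2800) = 0.7(2800) = 1960
C = 479 + 0.77(1960) = 479 + 1509.2 = 1988.2
S = Yd − C = 1960 − 1988.2 = -28.2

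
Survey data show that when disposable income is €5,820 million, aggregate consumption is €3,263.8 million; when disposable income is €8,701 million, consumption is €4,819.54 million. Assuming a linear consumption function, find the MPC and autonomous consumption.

MPC = 0.54; a = 121

MPC = ΔC/ΔY = (4819.54 − 3263.8)/(8701 − 5820) = 1555.74/2881 = 0.54
a = C − MPC·Y = 3263.8 − 0.54(5820) = 3263.8 − 3142.8 = 121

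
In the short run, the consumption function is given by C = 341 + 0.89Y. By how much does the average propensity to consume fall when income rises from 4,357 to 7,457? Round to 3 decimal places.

At Y = 4357: C = 341 + 0.89(4357) = 4218.73, APC = 4218.73/4357 = 0.9683
At Y = 7457: C = 6977.73, APC = 6977.73/7457 = 0.9357
Fall in APC = 0.9683 − 0.9357 = 0.0326 ≈ 0.033

ΔAPC = 0.033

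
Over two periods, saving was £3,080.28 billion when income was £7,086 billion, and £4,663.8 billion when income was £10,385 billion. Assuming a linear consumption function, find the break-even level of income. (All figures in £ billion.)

Y = 668.75

MPS = ΔS/ΔY = (4663.8 − 3080.28)/(10385 − 7086) = 1583.52/3299 = 0.48
MPC = 1 − MPS = 0.52
From S(7086) = 3080.28: −a + 0.48(7086) = 3080.28, so a = 3401.28 − 3080.28 = 321
Break-even (S = 0): Y = a/MPS = 321/0.48 = 668.75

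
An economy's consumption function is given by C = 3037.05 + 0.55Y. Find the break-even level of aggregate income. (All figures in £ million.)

Y = 6749

At break-even, C = Y: 3037.05 + 0.55Y = Y
0.45Y = 3037.05, so Y = 3037.05/0.45 = 6749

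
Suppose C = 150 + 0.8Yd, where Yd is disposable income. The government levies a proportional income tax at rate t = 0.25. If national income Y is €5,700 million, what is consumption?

Yd = (1 − 0.25)(5700) = 0.75(5700) = 4275
C = 150 + 0.8(4275) = 150 + 3420 = 3570

C = 3570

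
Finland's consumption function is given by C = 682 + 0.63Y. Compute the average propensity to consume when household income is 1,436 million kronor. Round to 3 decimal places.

C = 682 + 0.63(1436) = 1586.68
APC = C/Y = 1586.68/1436 = 1.105

APC = 1.105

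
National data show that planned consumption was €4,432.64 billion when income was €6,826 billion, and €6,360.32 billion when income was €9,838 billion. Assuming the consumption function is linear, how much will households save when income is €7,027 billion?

MPC = (6360.32 − 4432.64)/(9838 − 6826) = 1927.68/3012 = 0.64
a = 4432.64 − 0.64(6826) = 4432.64 − 4368.64 = 64
C = 64 + 0.64(7027) = 4561.28
S = 7027 − 4561.28 = 2465.72

S = 2465.72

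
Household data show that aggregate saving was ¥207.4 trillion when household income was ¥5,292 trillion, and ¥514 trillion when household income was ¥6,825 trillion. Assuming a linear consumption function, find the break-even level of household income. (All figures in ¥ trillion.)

MPS = ΔS/ΔY = (514 − 207.4)/(6825 − 5292) = 306.6/1533 = 0.2
MPC = 1 − MPS = 0.8
From S(5292) = 207.4: −a + 0.2(5292) = 207.4, so a = 1058.4 − 207.4 = 851
Break-even (S = 0): Y = a/MPS = 851/0.2 = 4255

Y = 4255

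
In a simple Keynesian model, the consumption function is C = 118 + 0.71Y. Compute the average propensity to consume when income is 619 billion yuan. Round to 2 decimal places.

APC = 0.90

C = 118 + 0.71(619) = 557.49
APC = C/Y = 557.49/619 = 0.90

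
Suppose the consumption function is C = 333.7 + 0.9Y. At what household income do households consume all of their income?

At break-even, C = Y: 333.7 + 0.9Y = Y
0.1Y = 333.7, so Y = 333.7/0.1 = 3337

Y = 3337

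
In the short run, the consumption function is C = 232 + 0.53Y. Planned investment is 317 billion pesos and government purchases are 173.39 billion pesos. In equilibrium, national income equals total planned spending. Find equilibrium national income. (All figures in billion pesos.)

Y = C + I + G = 232 + 0.53Y + 317 + 173.39
Y − 0.53Y = 722.39
0.47Y = 722.39, so Y = 722.39/0.47 = 1537

Y = 1537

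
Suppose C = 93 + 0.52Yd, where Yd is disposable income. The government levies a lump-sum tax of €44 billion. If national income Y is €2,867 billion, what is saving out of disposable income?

Yd = Y − T = 2867 − 44 = 2823
C = 93 + 0.52(2823) = 93 + 1467.96 = 1560.96
S = Yd − C = 2823 − 1560.96 = 1262.04

S = 1262.04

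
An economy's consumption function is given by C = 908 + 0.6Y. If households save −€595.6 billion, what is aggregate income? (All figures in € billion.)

Y = 781

S = Y − C = -908 + 0.4Y
-908 + 0.4Y = -595.6, so 0.4Y = 312.4 and Y = 781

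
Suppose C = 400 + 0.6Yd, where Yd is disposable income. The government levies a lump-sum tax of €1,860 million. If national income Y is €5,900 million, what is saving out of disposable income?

Yd = Y − T = 5900 − 1860 = 4040
C = 400 + 0.6(4040) = 400 + 2424 = 2824
S = Yd − C = 4040 − 2824 = 1216

S = 1216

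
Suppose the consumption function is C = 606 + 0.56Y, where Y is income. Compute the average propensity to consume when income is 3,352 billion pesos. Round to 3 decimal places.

C = 606 + 0.56(3352) = 2483.12
APC = C/Y = 2483.12/3352 = 0.741

APC = 0.741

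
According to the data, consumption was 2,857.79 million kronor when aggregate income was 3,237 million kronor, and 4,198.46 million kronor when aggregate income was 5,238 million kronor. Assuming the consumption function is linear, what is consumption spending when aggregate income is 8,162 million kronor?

MPC = (4198.46 − 2857.79)/(5238 − 3237) = 1340.67/2001 = 0.67
a = 2857.79 − 0.67(3237) = 2857.79 − 2168.79 = 689
C = 689 + 0.67(8162) = 689 + 5468.54 = 6157.54

C = 6157.54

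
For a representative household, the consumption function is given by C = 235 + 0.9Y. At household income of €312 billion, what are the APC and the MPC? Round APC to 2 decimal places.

APC = 1.65; MPC = 0.9

MPC = 0.9 (the slope of the consumption function)
C = 235 + 0.9(312) = 515.8, so APC = 515.8/312 = 1.65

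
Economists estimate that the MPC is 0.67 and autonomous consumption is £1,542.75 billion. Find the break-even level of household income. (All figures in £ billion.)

Y = 4675

At break-even, C = Y: 1542.75 + 0.67Y = Y
0.33Y = 1542.75, so Y = 1542.75/0.33 = 4675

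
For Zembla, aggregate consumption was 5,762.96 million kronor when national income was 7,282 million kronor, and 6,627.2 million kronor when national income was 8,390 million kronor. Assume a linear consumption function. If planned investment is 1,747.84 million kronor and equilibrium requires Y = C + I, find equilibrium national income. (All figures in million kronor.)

Y = 8322

MPC = (6627.2 − 5762.96)/(8390 − 7282) = 864.24/1108 = 0.78
a = 5762.96 − 0.78(7282) = 83
Equilibrium: Y = 83 + 0.78Y + 1747.84
0.22Y = 1830.84, so Y = 1830.84/0.22 = 8322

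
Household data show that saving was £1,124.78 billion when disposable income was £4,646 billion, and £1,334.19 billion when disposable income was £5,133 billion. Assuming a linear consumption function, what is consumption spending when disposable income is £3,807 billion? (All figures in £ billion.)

MPS = ΔS/ΔY = (1334.19 − 1124.78)/(5133 − 4646) = 209.41/487 = 0.43
MPC = 1 − MPS = 0.57
Autonomous saving = 1124.78 − 0.43(4646) = -873, so a = 873
C = 873 + 0.57(3807) = 873 + 2169.99 = 3042.99

C = 3042.99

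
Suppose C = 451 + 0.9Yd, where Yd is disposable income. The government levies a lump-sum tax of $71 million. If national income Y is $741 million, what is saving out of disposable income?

S = -384

Yd = Y − T = 741 − 71 = 670
C = 451 + 0.9(670) = 451 + 603 = 1054
S = Yd − C = 670 − 1054 = -384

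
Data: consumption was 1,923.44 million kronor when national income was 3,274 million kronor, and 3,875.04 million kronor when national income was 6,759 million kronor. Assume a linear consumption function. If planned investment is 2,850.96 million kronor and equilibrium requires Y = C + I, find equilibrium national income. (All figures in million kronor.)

MPC = (3875.04 − 1923.44)/(6759 − 3274) = 1951.6/3485 = 0.56
a = 1923.44 − 0.56(3274) = 90
Equilibrium: Y = 90 + 0.56Y + 2850.96
0.44Y = 2940.96, so Y = 2940.96/0.44 = 6684

Y = 6684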